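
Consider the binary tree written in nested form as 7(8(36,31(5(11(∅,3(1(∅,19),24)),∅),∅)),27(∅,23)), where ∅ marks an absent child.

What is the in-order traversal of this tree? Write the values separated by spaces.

36 8 11 1 19 3 24 5 31 7 27 23

In-order visits the left subtree, then the node, then the right subtree.
At 7: go left to 8.
  At 8: go left to 36.
    36 is a leaf — visit 36.
  Visit 8.
  At 8: go right to 31.
    At 31: go left to 5.
      At 5: go left to 11.
        At 11: no left child.
        Visit 11.
        At 11: go right to 3.
          At 3: go left to 1.
            At 1: no left child.
            Visit 1.
            At 1: go right to 19.
              19 is a leaf — visit 19.
          Visit 3.
          At 3: go right to 24.
            24 is a leaf — visit 24.
      Visit 5.
      At 5: no right child.
    Visit 31.
    At 31: no right child.
Visit 7.
At 7: go right to 27.
  At 27: no left child.
  Visit 27.
  At 27: go right to 23.
    23 is a leaf — visit 23.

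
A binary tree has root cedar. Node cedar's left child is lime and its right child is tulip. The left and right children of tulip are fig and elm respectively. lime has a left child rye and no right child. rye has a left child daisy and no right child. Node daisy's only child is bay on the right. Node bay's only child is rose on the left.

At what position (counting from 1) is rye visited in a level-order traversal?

4

Level-order visits nodes level by level from the root, left to right within each level.
Level 0: cedar
Level 1: lime, tulip
Level 2: rye, fig, elm
Level 3: daisy
Level 4: bay
Level 5: rose
Full level-order sequence: cedar, lime, tulip, rye, fig, elm, daisy, bay, rose.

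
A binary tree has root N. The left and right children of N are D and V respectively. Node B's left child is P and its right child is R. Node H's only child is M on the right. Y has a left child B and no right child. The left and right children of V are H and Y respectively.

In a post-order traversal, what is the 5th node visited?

Post-order visits the left subtree, then the right subtree, then the node.
At N: go left to D.
  D is a leaf — visit D.
At N: go right to V.
  At V: go left to H.
    At H: no left child.
    At H: go right to M.
      M is a leaf — visit M.
    Visit H.
  At V: go right to Y.
    At Y: go left to B.
      At B: go left to P.
        P is a leaf — visit P.
      At B: go right to R.
        R is a leaf — visit R.
      Visit B.
    At Y: no right child.
    Visit Y.
  Visit V.
Visit N.
Full post-order sequence: D, M, H, P, R, B, Y, V, N.

R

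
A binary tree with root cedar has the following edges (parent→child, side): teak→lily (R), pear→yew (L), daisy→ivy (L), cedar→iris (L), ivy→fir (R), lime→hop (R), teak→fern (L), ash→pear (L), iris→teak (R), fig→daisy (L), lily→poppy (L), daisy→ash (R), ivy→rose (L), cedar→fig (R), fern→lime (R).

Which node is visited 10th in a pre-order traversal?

Pre-order visits the node, then its left subtree, then its right subtree.
Visit cedar.
At cedar: go left to iris.
  Visit iris.
  At iris: no left child.
  At iris: go right to teak.
    Visit teak.
    At teak: go left to fern.
      Visit fern.
      At fern: no left child.
      At fern: go right to lime.
        Visit lime.
        At lime: no left child.
        At lime: go right to hop.
          hop is a leaf — visit hop.
    At teak: go right to lily.
      Visit lily.
      At lily: go left to poppy.
        poppy is a leaf — visit poppy.
      At lily: no right child.
At cedar: go right to fig.
  Visit fig.
  At fig: go left to daisy.
    Visit daisy.
    At daisy: go left to ivy.
      Visit ivy.
      At ivy: go left to rose.
        rose is a leaf — visit rose.
      At ivy: go right to fir.
        fir is a leaf — visit fir.
    At daisy: go right to ash.
      Visit ash.
      At ash: go left to pear.
        Visit pear.
        At pear: go left to yew.
          yew is a leaf — visit yew.
        At pear: no right child.
      At ash: no right child.
  At fig: no right child.
Full pre-order sequence: cedar, iris, teak, fern, lime, hop, lily, poppy, fig, daisy, ivy, rose, fir, ash, pear, yew.

daisy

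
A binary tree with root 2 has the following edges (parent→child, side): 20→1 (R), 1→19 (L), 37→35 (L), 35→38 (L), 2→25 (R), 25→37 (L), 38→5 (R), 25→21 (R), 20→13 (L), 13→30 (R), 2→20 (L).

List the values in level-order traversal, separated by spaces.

2 20 25 13 1 37 21 30 19 35 38 5

Level-order visits nodes level by level from the root, left to right within each level.
Level 0: 2
Level 1: 20, 25
Level 2: 13, 1, 37, 21
Level 3: 30, 19, 35
Level 4: 38
Level 5: 5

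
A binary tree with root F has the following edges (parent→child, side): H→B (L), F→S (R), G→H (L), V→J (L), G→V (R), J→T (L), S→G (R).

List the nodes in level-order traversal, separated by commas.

Level-order visits nodes level by level from the root, left to right within each level.
Level 0: F
Level 1: S
Level 2: G
Level 3: H, V
Level 4: B, J
Level 5: T

F, S, G, H, V, B, J, T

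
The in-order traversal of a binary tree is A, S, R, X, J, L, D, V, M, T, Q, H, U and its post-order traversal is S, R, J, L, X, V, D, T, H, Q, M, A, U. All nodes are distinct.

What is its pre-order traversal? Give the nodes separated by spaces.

U A M D X R S L J V Q T H

The last element of post-order is the root; it splits in-order into left and right subtrees.
Root U: left subtree has 12 nodes {A, S, R, X, J, L, D, V, M, T, Q, H}, right has 0 { }.
  Root A: left subtree has 0 nodes { }, right has 11 {S, R, X, J, L, D, V, M, T, Q, H}.
    Root M: left subtree has 7 nodes {S, R, X, J, L, D, V}, right has 3 {T, Q, H}.
      Root D: left subtree has 5 nodes {S, R, X, J, L}, right has 1 {V}.
        Root X: left subtree has 2 nodes {S, R}, right has 2 {J, L}.
          Root R: left subtree has 1 node {S}, right has 0 { }.
          Root L: left subtree has 1 node {J}, right has 0 { }.
      Root Q: left subtree has 1 node {T}, right has 1 {H}.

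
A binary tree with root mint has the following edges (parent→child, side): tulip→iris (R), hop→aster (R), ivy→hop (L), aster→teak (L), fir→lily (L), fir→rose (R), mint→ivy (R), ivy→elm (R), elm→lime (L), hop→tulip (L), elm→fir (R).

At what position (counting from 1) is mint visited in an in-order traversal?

1

In-order visits the left subtree, then the node, then the right subtree.
At mint: no left child.
Visit mint.
At mint: go right to ivy.
  At ivy: go left to hop.
    At hop: go left to tulip.
      At tulip: no left child.
      Visit tulip.
      At tulip: go right to iris.
        iris is a leaf — visit iris.
    Visit hop.
    At hop: go right to aster.
      At aster: go left to teak.
        teak is a leaf — visit teak.
      Visit aster.
      At aster: no right child.
  Visit ivy.
  At ivy: go right to elm.
    At elm: go left to lime.
      lime is a leaf — visit lime.
    Visit elm.
    At elm: go right to fir.
      At fir: go left to lily.
        lily is a leaf — visit lily.
      Visit fir.
      At fir: go right to rose.
        rose is a leaf — visit rose.
Full in-order sequence: mint, tulip, iris, hop, teak, aster, ivy, lime, elm, lily, fir, rose.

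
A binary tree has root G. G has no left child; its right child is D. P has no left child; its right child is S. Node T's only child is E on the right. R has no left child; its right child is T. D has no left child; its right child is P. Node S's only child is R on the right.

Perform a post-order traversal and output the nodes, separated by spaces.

E T R S P D G

Post-order visits the left subtree, then the right subtree, then the node.
At G: no left child.
At G: go right to D.
  At D: no left child.
  At D: go right to P.
    At P: no left child.
    At P: go right to S.
      At S: no left child.
      At S: go right to R.
        At R: no left child.
        At R: go right to T.
          At T: no left child.
          At T: go right to E.
            E is a leaf — visit E.
          Visit T.
        Visit R.
      Visit S.
    Visit P.
  Visit D.
Visit G.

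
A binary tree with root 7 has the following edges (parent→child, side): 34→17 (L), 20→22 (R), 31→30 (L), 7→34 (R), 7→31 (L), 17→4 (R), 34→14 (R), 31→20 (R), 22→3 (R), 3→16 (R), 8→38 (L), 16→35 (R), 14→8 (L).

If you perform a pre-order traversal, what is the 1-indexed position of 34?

9

Pre-order visits the node, then its left subtree, then its right subtree.
Visit 7.
At 7: go left to 31.
  Visit 31.
  At 31: go left to 30.
    30 is a leaf — visit 30.
  At 31: go right to 20.
    Visit 20.
    At 20: no left child.
    At 20: go right to 22.
      Visit 22.
      At 22: no left child.
      At 22: go right to 3.
        Visit 3.
        At 3: no left child.
        At 3: go right to 16.
          Visit 16.
          At 16: no left child.
          At 16: go right to 35.
            35 is a leaf — visit 35.
At 7: go right to 34.
  Visit 34.
  At 34: go left to 17.
    Visit 17.
    At 17: no left child.
    At 17: go right to 4.
      4 is a leaf — visit 4.
  At 34: go right to 14.
    Visit 14.
    At 14: go left to 8.
      Visit 8.
      At 8: go left to 38.
        38 is a leaf — visit 38.
      At 8: no right child.
    At 14: no right child.
Full pre-order sequence: 7, 31, 30, 20, 22, 3, 16, 35, 34, 17, 4, 14, 8, 38.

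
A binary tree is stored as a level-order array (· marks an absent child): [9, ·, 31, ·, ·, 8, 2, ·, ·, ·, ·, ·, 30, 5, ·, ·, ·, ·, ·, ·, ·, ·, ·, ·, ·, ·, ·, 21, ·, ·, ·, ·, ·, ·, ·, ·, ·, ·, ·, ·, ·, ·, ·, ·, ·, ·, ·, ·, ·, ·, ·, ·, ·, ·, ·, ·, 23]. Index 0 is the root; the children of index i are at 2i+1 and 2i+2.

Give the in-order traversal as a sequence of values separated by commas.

9, 8, 30, 31, 21, 23, 5, 2

In-order visits the left subtree, then the node, then the right subtree.
At 9: no left child.
Visit 9.
At 9: go right to 31.
  At 31: go left to 8.
    At 8: no left child.
    Visit 8.
    At 8: go right to 30.
      30 is a leaf — visit 30.
  Visit 31.
  At 31: go right to 2.
    At 2: go left to 5.
      At 5: go left to 21.
        At 21: no left child.
        Visit 21.
        At 21: go right to 23.
          23 is a leaf — visit 23.
      Visit 5.
      At 5: no right child.
    Visit 2.
    At 2: no right child.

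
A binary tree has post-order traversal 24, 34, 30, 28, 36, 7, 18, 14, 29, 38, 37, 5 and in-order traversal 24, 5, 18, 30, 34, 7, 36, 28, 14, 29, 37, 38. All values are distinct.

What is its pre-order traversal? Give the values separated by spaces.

5 24 37 29 14 18 7 30 34 36 28 38

The last element of post-order is the root; it splits in-order into left and right subtrees.
Root 5: left subtree has 1 node {24}, right has 10 {18, 30, 34, 7, 36, 28, 14, 29, 37, 38}.
  Root 37: left subtree has 8 nodes {18, 30, 34, 7, 36, 28, 14, 29}, right has 1 {38}.
    Root 29: left subtree has 7 nodes {18, 30, 34, 7, 36, 28, 14}, right has 0 { }.
      Root 14: left subtree has 6 nodes {18, 30, 34, 7, 36, 28}, right has 0 { }.
        Root 18: left subtree has 0 nodes { }, right has 5 {30, 34, 7, 36, 28}.
          Root 7: left subtree has 2 nodes {30, 34}, right has 2 {36, 28}.
            Root 30: left subtree has 0 nodes { }, right has 1 {34}.
            Root 36: left subtree has 0 nodes { }, right has 1 {28}.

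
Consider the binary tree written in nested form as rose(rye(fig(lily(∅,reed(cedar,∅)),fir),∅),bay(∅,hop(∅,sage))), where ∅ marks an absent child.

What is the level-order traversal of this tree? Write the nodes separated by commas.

Level-order visits nodes level by level from the root, left to right within each level.
Level 0: rose
Level 1: rye, bay
Level 2: fig, hop
Level 3: lily, fir, sage
Level 4: reed
Level 5: cedar

rose, rye, bay, fig, hop, lily, fir, sage, reed, cedar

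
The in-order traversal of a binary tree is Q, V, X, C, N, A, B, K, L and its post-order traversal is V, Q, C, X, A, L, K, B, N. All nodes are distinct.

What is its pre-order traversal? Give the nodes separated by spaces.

N X Q V C B A K L

The last element of post-order is the root; it splits in-order into left and right subtrees.
Root N: left subtree has 4 nodes {Q, V, X, C}, right has 4 {A, B, K, L}.
  Root X: left subtree has 2 nodes {Q, V}, right has 1 {C}.
    Root Q: left subtree has 0 nodes { }, right has 1 {V}.
  Root B: left subtree has 1 node {A}, right has 2 {K, L}.
    Root K: left subtree has 0 nodes { }, right has 1 {L}.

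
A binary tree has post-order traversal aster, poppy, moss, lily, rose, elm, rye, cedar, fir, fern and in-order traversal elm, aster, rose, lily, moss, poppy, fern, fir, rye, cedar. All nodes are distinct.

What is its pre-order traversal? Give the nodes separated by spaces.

The last element of post-order is the root; it splits in-order into left and right subtrees.
Root fern: left subtree has 6 nodes {elm, aster, rose, lily, moss, poppy}, right has 3 {fir, rye, cedar}.
  Root elm: left subtree has 0 nodes { }, right has 5 {aster, rose, lily, moss, poppy}.
    Root rose: left subtree has 1 node {aster}, right has 3 {lily, moss, poppy}.
      Root lily: left subtree has 0 nodes { }, right has 2 {moss, poppy}.
        Root moss: left subtree has 0 nodes { }, right has 1 {poppy}.
  Root fir: left subtree has 0 nodes { }, right has 2 {rye, cedar}.
    Root cedar: left subtree has 1 node {rye}, right has 0 { }.

fern elm rose aster lily moss poppy fir cedar rye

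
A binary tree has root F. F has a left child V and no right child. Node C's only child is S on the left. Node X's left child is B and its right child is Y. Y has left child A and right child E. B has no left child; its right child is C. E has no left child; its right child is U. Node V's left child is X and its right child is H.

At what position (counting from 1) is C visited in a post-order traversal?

Post-order visits the left subtree, then the right subtree, then the node.
At F: go left to V.
  At V: go left to X.
    At X: go left to B.
      At B: no left child.
      At B: go right to C.
        At C: go left to S.
          S is a leaf — visit S.
        At C: no right child.
        Visit C.
      Visit B.
    At X: go right to Y.
      At Y: go left to A.
        A is a leaf — visit A.
      At Y: go right to E.
        At E: no left child.
        At E: go right to U.
          U is a leaf — visit U.
        Visit E.
      Visit Y.
    Visit X.
  At V: go right to H.
    H is a leaf — visit H.
  Visit V.
At F: no right child.
Visit F.
Full post-order sequence: S, C, B, A, U, E, Y, X, H, V, F.

2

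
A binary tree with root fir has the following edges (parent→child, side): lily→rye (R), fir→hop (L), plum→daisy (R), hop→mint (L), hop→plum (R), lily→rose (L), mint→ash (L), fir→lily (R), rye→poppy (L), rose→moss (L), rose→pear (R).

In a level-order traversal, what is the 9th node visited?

daisy

Level-order visits nodes level by level from the root, left to right within each level.
Level 0: fir
Level 1: hop, lily
Level 2: mint, plum, rose, rye
Level 3: ash, daisy, moss, pear, poppy
Full level-order sequence: fir, hop, lily, mint, plum, rose, rye, ash, daisy, moss, pear, poppy.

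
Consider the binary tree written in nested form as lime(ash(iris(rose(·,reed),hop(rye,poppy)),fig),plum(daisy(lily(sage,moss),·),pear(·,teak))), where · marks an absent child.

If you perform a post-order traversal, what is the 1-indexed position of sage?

Post-order visits the left subtree, then the right subtree, then the node.
At lime: go left to ash.
  At ash: go left to iris.
    At iris: go left to rose.
      At rose: no left child.
      At rose: go right to reed.
        reed is a leaf — visit reed.
      Visit rose.
    At iris: go right to hop.
      At hop: go left to rye.
        rye is a leaf — visit rye.
      At hop: go right to poppy.
        poppy is a leaf — visit poppy.
      Visit hop.
    Visit iris.
  At ash: go right to fig.
    fig is a leaf — visit fig.
  Visit ash.
At lime: go right to plum.
  At plum: go left to daisy.
    At daisy: go left to lily.
      At lily: go left to sage.
        sage is a leaf — visit sage.
      At lily: go right to moss.
        moss is a leaf — visit moss.
      Visit lily.
    At daisy: no right child.
    Visit daisy.
  At plum: go right to pear.
    At pear: no left child.
    At pear: go right to teak.
      teak is a leaf — visit teak.
    Visit pear.
  Visit plum.
Visit lime.
Full post-order sequence: reed, rose, rye, poppy, hop, iris, fig, ash, sage, moss, lily, daisy, teak, pear, plum, lime.

9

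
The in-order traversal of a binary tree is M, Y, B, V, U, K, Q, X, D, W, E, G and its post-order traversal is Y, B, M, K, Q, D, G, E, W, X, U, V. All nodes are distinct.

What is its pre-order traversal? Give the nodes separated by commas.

The last element of post-order is the root; it splits in-order into left and right subtrees.
Root V: left subtree has 3 nodes {M, Y, B}, right has 8 {U, K, Q, X, D, W, E, G}.
  Root M: left subtree has 0 nodes { }, right has 2 {Y, B}.
    Root B: left subtree has 1 node {Y}, right has 0 { }.
  Root U: left subtree has 0 nodes { }, right has 7 {K, Q, X, D, W, E, G}.
    Root X: left subtree has 2 nodes {K, Q}, right has 4 {D, W, E, G}.
      Root Q: left subtree has 1 node {K}, right has 0 { }.
      Root W: left subtree has 1 node {D}, right has 2 {E, G}.
        Root E: left subtree has 0 nodes { }, right has 1 {G}.

V, M, B, Y, U, X, Q, K, W, D, E, G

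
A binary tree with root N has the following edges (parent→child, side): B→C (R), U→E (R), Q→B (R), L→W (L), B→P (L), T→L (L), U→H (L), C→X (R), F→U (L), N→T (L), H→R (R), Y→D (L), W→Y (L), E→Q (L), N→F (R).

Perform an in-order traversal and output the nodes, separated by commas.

D, Y, W, L, T, N, H, R, U, Q, P, B, C, X, E, F

In-order visits the left subtree, then the node, then the right subtree.
At N: go left to T.
  At T: go left to L.
    At L: go left to W.
      At W: go left to Y.
        At Y: go left to D.
          D is a leaf — visit D.
        Visit Y.
        At Y: no right child.
      Visit W.
      At W: no right child.
    Visit L.
    At L: no right child.
  Visit T.
  At T: no right child.
Visit N.
At N: go right to F.
  At F: go left to U.
    At U: go left to H.
      At H: no left child.
      Visit H.
      At H: go right to R.
        R is a leaf — visit R.
    Visit U.
    At U: go right to E.
      At E: go left to Q.
        At Q: no left child.
        Visit Q.
        At Q: go right to B.
          At B: go left to P.
            P is a leaf — visit P.
          Visit B.
          At B: go right to C.
            At C: no left child.
            Visit C.
            At C: go right to X.
              X is a leaf — visit X.
      Visit E.
      At E: no right child.
  Visit F.
  At F: no right child.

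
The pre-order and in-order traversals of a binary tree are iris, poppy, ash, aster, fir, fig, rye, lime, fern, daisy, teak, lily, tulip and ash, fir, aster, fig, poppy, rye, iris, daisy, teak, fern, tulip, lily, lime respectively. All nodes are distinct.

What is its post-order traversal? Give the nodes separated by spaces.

fir fig aster ash rye poppy teak daisy tulip lily fern lime iris

The first element of pre-order is the root; it splits in-order into left and right subtrees.
Root iris: left subtree has 6 nodes {ash, fir, aster, fig, poppy, rye}, right has 6 {daisy, teak, fern, tulip, lily, lime}.
  Root poppy: left subtree has 4 nodes {ash, fir, aster, fig}, right has 1 {rye}.
    Root ash: left subtree has 0 nodes { }, right has 3 {fir, aster, fig}.
      Root aster: left subtree has 1 node {fir}, right has 1 {fig}.
  Root lime: left subtree has 5 nodes {daisy, teak, fern, tulip, lily}, right has 0 { }.
    Root fern: left subtree has 2 nodes {daisy, teak}, right has 2 {tulip, lily}.
      Root daisy: left subtree has 0 nodes { }, right has 1 {teak}.
      Root lily: left subtree has 1 node {tulip}, right has 0 { }.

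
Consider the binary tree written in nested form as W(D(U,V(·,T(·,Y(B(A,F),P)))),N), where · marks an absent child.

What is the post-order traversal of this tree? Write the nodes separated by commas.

Post-order visits the left subtree, then the right subtree, then the node.
At W: go left to D.
  At D: go left to U.
    U is a leaf — visit U.
  At D: go right to V.
    At V: no left child.
    At V: go right to T.
      At T: no left child.
      At T: go right to Y.
        At Y: go left to B.
          At B: go left to A.
            A is a leaf — visit A.
          At B: go right to F.
            F is a leaf — visit F.
          Visit B.
        At Y: go right to P.
          P is a leaf — visit P.
        Visit Y.
      Visit T.
    Visit V.
  Visit D.
At W: go right to N.
  N is a leaf — visit N.
Visit W.

U, A, F, B, P, Y, T, V, D, N, W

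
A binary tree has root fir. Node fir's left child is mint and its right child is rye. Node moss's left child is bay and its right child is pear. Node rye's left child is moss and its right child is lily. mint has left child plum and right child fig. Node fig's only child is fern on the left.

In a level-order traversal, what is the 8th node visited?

fern

Level-order visits nodes level by level from the root, left to right within each level.
Level 0: fir
Level 1: mint, rye
Level 2: plum, fig, moss, lily
Level 3: fern, bay, pear
Full level-order sequence: fir, mint, rye, plum, fig, moss, lily, fern, bay, pear.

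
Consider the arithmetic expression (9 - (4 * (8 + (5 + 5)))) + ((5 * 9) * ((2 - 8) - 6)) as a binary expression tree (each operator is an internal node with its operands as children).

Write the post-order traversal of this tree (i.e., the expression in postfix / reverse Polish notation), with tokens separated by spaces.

Post-order on an expression tree gives postfix notation: for each operator, emit left operand, right operand, then the operator.

9 4 8 5 5 + + * - 5 9 * 2 8 - 6 - * +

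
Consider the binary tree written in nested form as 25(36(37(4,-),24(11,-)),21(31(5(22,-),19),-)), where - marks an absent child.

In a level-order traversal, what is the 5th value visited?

24

Level-order visits nodes level by level from the root, left to right within each level.
Level 0: 25
Level 1: 36, 21
Level 2: 37, 24, 31
Level 3: 4, 11, 5, 19
Level 4: 22
Full level-order sequence: 25, 36, 21, 37, 24, 31, 4, 11, 5, 19, 22.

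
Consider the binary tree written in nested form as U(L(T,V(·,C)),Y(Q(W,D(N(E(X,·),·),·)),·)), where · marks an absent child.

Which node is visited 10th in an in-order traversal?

In-order visits the left subtree, then the node, then the right subtree.
At U: go left to L.
  At L: go left to T.
    T is a leaf — visit T.
  Visit L.
  At L: go right to V.
    At V: no left child.
    Visit V.
    At V: go right to C.
      C is a leaf — visit C.
Visit U.
At U: go right to Y.
  At Y: go left to Q.
    At Q: go left to W.
      W is a leaf — visit W.
    Visit Q.
    At Q: go right to D.
      At D: go left to N.
        At N: go left to E.
          At E: go left to X.
            X is a leaf — visit X.
          Visit E.
          At E: no right child.
        Visit N.
        At N: no right child.
      Visit D.
      At D: no right child.
  Visit Y.
  At Y: no right child.
Full in-order sequence: T, L, V, C, U, W, Q, X, E, N, D, Y.

N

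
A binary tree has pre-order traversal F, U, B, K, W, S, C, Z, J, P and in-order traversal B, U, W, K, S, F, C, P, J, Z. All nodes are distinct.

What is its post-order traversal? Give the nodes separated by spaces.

The first element of pre-order is the root; it splits in-order into left and right subtrees.
Root F: left subtree has 5 nodes {B, U, W, K, S}, right has 4 {C, P, J, Z}.
  Root U: left subtree has 1 node {B}, right has 3 {W, K, S}.
    Root K: left subtree has 1 node {W}, right has 1 {S}.
  Root C: left subtree has 0 nodes { }, right has 3 {P, J, Z}.
    Root Z: left subtree has 2 nodes {P, J}, right has 0 { }.
      Root J: left subtree has 1 node {P}, right has 0 { }.

B W S K U P J Z C F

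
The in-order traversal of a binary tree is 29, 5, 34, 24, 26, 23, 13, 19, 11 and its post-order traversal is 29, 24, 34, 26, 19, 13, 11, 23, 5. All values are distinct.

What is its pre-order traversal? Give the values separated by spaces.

5 29 23 26 34 24 11 13 19

The last element of post-order is the root; it splits in-order into left and right subtrees.
Root 5: left subtree has 1 node {29}, right has 7 {34, 24, 26, 23, 13, 19, 11}.
  Root 23: left subtree has 3 nodes {34, 24, 26}, right has 3 {13, 19, 11}.
    Root 26: left subtree has 2 nodes {34, 24}, right has 0 { }.
      Root 34: left subtree has 0 nodes { }, right has 1 {24}.
    Root 11: left subtree has 2 nodes {13, 19}, right has 0 { }.
      Root 13: left subtree has 0 nodes { }, right has 1 {19}.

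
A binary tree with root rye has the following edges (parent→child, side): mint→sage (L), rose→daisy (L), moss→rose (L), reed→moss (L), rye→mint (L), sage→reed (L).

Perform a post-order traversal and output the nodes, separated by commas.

Post-order visits the left subtree, then the right subtree, then the node.
At rye: go left to mint.
  At mint: go left to sage.
    At sage: go left to reed.
      At reed: go left to moss.
        At moss: go left to rose.
          At rose: go left to daisy.
            daisy is a leaf — visit daisy.
          At rose: no right child.
          Visit rose.
        At moss: no right child.
        Visit moss.
      At reed: no right child.
      Visit reed.
    At sage: no right child.
    Visit sage.
  At mint: no right child.
  Visit mint.
At rye: no right child.
Visit rye.

daisy, rose, moss, reed, sage, mint, rye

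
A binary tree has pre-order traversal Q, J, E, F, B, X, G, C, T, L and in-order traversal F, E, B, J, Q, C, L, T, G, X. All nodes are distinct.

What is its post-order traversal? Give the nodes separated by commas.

The first element of pre-order is the root; it splits in-order into left and right subtrees.
Root Q: left subtree has 4 nodes {F, E, B, J}, right has 5 {C, L, T, G, X}.
  Root J: left subtree has 3 nodes {F, E, B}, right has 0 { }.
    Root E: left subtree has 1 node {F}, right has 1 {B}.
  Root X: left subtree has 4 nodes {C, L, T, G}, right has 0 { }.
    Root G: left subtree has 3 nodes {C, L, T}, right has 0 { }.
      Root C: left subtree has 0 nodes { }, right has 2 {L, T}.
        Root T: left subtree has 1 node {L}, right has 0 { }.

F, B, E, J, L, T, C, G, X, Q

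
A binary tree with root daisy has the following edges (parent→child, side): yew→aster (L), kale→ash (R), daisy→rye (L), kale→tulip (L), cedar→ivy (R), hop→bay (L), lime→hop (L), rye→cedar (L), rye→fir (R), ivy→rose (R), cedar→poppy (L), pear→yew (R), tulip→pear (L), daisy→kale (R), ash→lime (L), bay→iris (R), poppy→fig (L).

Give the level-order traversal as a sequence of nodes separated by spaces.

daisy rye kale cedar fir tulip ash poppy ivy pear lime fig rose yew hop aster bay iris

Level-order visits nodes level by level from the root, left to right within each level.
Level 0: daisy
Level 1: rye, kale
Level 2: cedar, fir, tulip, ash
Level 3: poppy, ivy, pear, lime
Level 4: fig, rose, yew, hop
Level 5: aster, bay
Level 6: iris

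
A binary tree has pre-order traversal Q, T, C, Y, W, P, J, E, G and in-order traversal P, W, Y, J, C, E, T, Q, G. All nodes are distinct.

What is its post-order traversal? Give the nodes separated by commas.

The first element of pre-order is the root; it splits in-order into left and right subtrees.
Root Q: left subtree has 7 nodes {P, W, Y, J, C, E, T}, right has 1 {G}.
  Root T: left subtree has 6 nodes {P, W, Y, J, C, E}, right has 0 { }.
    Root C: left subtree has 4 nodes {P, W, Y, J}, right has 1 {E}.
      Root Y: left subtree has 2 nodes {P, W}, right has 1 {J}.
        Root W: left subtree has 1 node {P}, right has 0 { }.

P, W, J, Y, E, C, T, G, Q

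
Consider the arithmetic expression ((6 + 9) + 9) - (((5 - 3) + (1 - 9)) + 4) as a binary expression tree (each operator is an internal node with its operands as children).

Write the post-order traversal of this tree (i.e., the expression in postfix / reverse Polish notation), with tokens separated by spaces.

Post-order on an expression tree gives postfix notation: for each operator, emit left operand, right operand, then the operator.

6 9 + 9 + 5 3 - 1 9 - + 4 + -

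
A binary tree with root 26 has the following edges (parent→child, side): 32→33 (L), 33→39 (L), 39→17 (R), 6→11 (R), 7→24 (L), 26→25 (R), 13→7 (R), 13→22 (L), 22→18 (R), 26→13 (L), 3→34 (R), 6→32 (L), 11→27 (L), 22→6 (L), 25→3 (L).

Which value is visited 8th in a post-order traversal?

18

Post-order visits the left subtree, then the right subtree, then the node.
At 26: go left to 13.
  At 13: go left to 22.
    At 22: go left to 6.
      At 6: go left to 32.
        At 32: go left to 33.
          At 33: go left to 39.
            At 39: no left child.
            At 39: go right to 17.
              17 is a leaf — visit 17.
            Visit 39.
          At 33: no right child.
          Visit 33.
        At 32: no right child.
        Visit 32.
      At 6: go right to 11.
        At 11: go left to 27.
          27 is a leaf — visit 27.
        At 11: no right child.
        Visit 11.
      Visit 6.
    At 22: go right to 18.
      18 is a leaf — visit 18.
    Visit 22.
  At 13: go right to 7.
    At 7: go left to 24.
      24 is a leaf — visit 24.
    At 7: no right child.
    Visit 7.
  Visit 13.
At 26: go right to 25.
  At 25: go left to 3.
    At 3: no left child.
    At 3: go right to 34.
      34 is a leaf — visit 34.
    Visit 3.
  At 25: no right child.
  Visit 25.
Visit 26.
Full post-order sequence: 17, 39, 33, 32, 27, 11, 6, 18, 22, 24, 7, 13, 34, 3, 25, 26.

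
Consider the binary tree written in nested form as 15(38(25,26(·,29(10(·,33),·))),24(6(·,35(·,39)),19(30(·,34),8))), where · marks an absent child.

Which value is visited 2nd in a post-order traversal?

Post-order visits the left subtree, then the right subtree, then the node.
At 15: go left to 38.
  At 38: go left to 25.
    25 is a leaf — visit 25.
  At 38: go right to 26.
    At 26: no left child.
    At 26: go right to 29.
      At 29: go left to 10.
        At 10: no left child.
        At 10: go right to 33.
          33 is a leaf — visit 33.
        Visit 10.
      At 29: no right child.
      Visit 29.
    Visit 26.
  Visit 38.
At 15: go right to 24.
  At 24: go left to 6.
    At 6: no left child.
    At 6: go right to 35.
      At 35: no left child.
      At 35: go right to 39.
        39 is a leaf — visit 39.
      Visit 35.
    Visit 6.
  At 24: go right to 19.
    At 19: go left to 30.
      At 30: no left child.
      At 30: go right to 34.
        34 is a leaf — visit 34.
      Visit 30.
    At 19: go right to 8.
      8 is a leaf — visit 8.
    Visit 19.
  Visit 24.
Visit 15.
Full post-order sequence: 25, 33, 10, 29, 26, 38, 39, 35, 6, 34, 30, 8, 19, 24, 15.

33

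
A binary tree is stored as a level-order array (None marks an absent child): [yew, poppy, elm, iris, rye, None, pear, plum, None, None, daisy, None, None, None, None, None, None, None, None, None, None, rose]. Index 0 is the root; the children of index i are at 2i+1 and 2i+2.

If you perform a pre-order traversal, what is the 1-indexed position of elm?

8

Pre-order visits the node, then its left subtree, then its right subtree.
Visit yew.
At yew: go left to poppy.
  Visit poppy.
  At poppy: go left to iris.
    Visit iris.
    At iris: go left to plum.
      plum is a leaf — visit plum.
    At iris: no right child.
  At poppy: go right to rye.
    Visit rye.
    At rye: no left child.
    At rye: go right to daisy.
      Visit daisy.
      At daisy: go left to rose.
        rose is a leaf — visit rose.
      At daisy: no right child.
At yew: go right to elm.
  Visit elm.
  At elm: no left child.
  At elm: go right to pear.
    pear is a leaf — visit pear.
Full pre-order sequence: yew, poppy, iris, plum, rye, daisy, rose, elm, pear.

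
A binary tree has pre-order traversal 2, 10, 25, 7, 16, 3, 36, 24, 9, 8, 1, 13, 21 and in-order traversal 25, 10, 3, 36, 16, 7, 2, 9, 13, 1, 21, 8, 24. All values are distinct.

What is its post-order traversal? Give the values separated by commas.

25, 36, 3, 16, 7, 10, 13, 21, 1, 8, 9, 24, 2

The first element of pre-order is the root; it splits in-order into left and right subtrees.
Root 2: left subtree has 6 nodes {25, 10, 3, 36, 16, 7}, right has 6 {9, 13, 1, 21, 8, 24}.
  Root 10: left subtree has 1 node {25}, right has 4 {3, 36, 16, 7}.
    Root 7: left subtree has 3 nodes {3, 36, 16}, right has 0 { }.
      Root 16: left subtree has 2 nodes {3, 36}, right has 0 { }.
        Root 3: left subtree has 0 nodes { }, right has 1 {36}.
  Root 24: left subtree has 5 nodes {9, 13, 1, 21, 8}, right has 0 { }.
    Root 9: left subtree has 0 nodes { }, right has 4 {13, 1, 21, 8}.
      Root 8: left subtree has 3 nodes {13, 1, 21}, right has 0 { }.
        Root 1: left subtree has 1 node {13}, right has 1 {21}.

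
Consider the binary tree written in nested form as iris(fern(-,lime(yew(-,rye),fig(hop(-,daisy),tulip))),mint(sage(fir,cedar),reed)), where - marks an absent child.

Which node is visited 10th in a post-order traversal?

Post-order visits the left subtree, then the right subtree, then the node.
At iris: go left to fern.
  At fern: no left child.
  At fern: go right to lime.
    At lime: go left to yew.
      At yew: no left child.
      At yew: go right to rye.
        rye is a leaf — visit rye.
      Visit yew.
    At lime: go right to fig.
      At fig: go left to hop.
        At hop: no left child.
        At hop: go right to daisy.
          daisy is a leaf — visit daisy.
        Visit hop.
      At fig: go right to tulip.
        tulip is a leaf — visit tulip.
      Visit fig.
    Visit lime.
  Visit fern.
At iris: go right to mint.
  At mint: go left to sage.
    At sage: go left to fir.
      fir is a leaf — visit fir.
    At sage: go right to cedar.
      cedar is a leaf — visit cedar.
    Visit sage.
  At mint: go right to reed.
    reed is a leaf — visit reed.
  Visit mint.
Visit iris.
Full post-order sequence: rye, yew, daisy, hop, tulip, fig, lime, fern, fir, cedar, sage, reed, mint, iris.

cedar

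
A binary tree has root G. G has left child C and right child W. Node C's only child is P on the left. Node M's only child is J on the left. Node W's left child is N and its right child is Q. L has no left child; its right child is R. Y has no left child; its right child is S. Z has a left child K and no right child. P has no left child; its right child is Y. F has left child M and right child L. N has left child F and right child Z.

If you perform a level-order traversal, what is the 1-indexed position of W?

Level-order visits nodes level by level from the root, left to right within each level.
Level 0: G
Level 1: C, W
Level 2: P, N, Q
Level 3: Y, F, Z
Level 4: S, M, L, K
Level 5: J, R
Full level-order sequence: G, C, W, P, N, Q, Y, F, Z, S, M, L, K, J, R.

3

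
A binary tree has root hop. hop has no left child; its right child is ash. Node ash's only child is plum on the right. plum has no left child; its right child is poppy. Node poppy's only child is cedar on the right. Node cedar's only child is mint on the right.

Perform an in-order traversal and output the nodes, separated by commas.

hop, ash, plum, poppy, cedar, mint

In-order visits the left subtree, then the node, then the right subtree.
At hop: no left child.
Visit hop.
At hop: go right to ash.
  At ash: no left child.
  Visit ash.
  At ash: go right to plum.
    At plum: no left child.
    Visit plum.
    At plum: go right to poppy.
      At poppy: no left child.
      Visit poppy.
      At poppy: go right to cedar.
        At cedar: no left child.
        Visit cedar.
        At cedar: go right to mint.
          mint is a leaf — visit mint.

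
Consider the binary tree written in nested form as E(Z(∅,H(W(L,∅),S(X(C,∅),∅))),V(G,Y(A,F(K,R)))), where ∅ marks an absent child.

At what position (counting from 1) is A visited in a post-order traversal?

Post-order visits the left subtree, then the right subtree, then the node.
At E: go left to Z.
  At Z: no left child.
  At Z: go right to H.
    At H: go left to W.
      At W: go left to L.
        L is a leaf — visit L.
      At W: no right child.
      Visit W.
    At H: go right to S.
      At S: go left to X.
        At X: go left to C.
          C is a leaf — visit C.
        At X: no right child.
        Visit X.
      At S: no right child.
      Visit S.
    Visit H.
  Visit Z.
At E: go right to V.
  At V: go left to G.
    G is a leaf — visit G.
  At V: go right to Y.
    At Y: go left to A.
      A is a leaf — visit A.
    At Y: go right to F.
      At F: go left to K.
        K is a leaf — visit K.
      At F: go right to R.
        R is a leaf — visit R.
      Visit F.
    Visit Y.
  Visit V.
Visit E.
Full post-order sequence: L, W, C, X, S, H, Z, G, A, K, R, F, Y, V, E.

9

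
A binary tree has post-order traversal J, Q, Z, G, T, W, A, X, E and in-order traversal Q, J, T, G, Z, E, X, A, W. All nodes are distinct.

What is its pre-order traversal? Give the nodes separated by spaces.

E T Q J G Z X A W

The last element of post-order is the root; it splits in-order into left and right subtrees.
Root E: left subtree has 5 nodes {Q, J, T, G, Z}, right has 3 {X, A, W}.
  Root T: left subtree has 2 nodes {Q, J}, right has 2 {G, Z}.
    Root Q: left subtree has 0 nodes { }, right has 1 {J}.
    Root G: left subtree has 0 nodes { }, right has 1 {Z}.
  Root X: left subtree has 0 nodes { }, right has 2 {A, W}.
    Root A: left subtree has 0 nodes { }, right has 1 {W}.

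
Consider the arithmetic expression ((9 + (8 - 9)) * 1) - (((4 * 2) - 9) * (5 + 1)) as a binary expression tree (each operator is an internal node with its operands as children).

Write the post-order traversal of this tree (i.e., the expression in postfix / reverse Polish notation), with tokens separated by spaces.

Post-order on an expression tree gives postfix notation: for each operator, emit left operand, right operand, then the operator.

9 8 9 - + 1 * 4 2 * 9 - 5 1 + * -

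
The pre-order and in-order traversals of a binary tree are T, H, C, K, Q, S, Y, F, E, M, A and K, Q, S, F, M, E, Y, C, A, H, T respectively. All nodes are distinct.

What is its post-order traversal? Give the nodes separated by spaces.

The first element of pre-order is the root; it splits in-order into left and right subtrees.
Root T: left subtree has 10 nodes {K, Q, S, F, M, E, Y, C, A, H}, right has 0 { }.
  Root H: left subtree has 9 nodes {K, Q, S, F, M, E, Y, C, A}, right has 0 { }.
    Root C: left subtree has 7 nodes {K, Q, S, F, M, E, Y}, right has 1 {A}.
      Root K: left subtree has 0 nodes { }, right has 6 {Q, S, F, M, E, Y}.
        Root Q: left subtree has 0 nodes { }, right has 5 {S, F, M, E, Y}.
          Root S: left subtree has 0 nodes { }, right has 4 {F, M, E, Y}.
            Root Y: left subtree has 3 nodes {F, M, E}, right has 0 { }.
              Root F: left subtree has 0 nodes { }, right has 2 {M, E}.
                Root E: left subtree has 1 node {M}, right has 0 { }.

M E F Y S Q K A C H T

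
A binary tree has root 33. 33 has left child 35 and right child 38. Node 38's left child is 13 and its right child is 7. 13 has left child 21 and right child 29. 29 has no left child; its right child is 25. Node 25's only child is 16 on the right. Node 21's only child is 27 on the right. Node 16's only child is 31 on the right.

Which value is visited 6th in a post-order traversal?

Post-order visits the left subtree, then the right subtree, then the node.
At 33: go left to 35.
  35 is a leaf — visit 35.
At 33: go right to 38.
  At 38: go left to 13.
    At 13: go left to 21.
      At 21: no left child.
      At 21: go right to 27.
        27 is a leaf — visit 27.
      Visit 21.
    At 13: go right to 29.
      At 29: no left child.
      At 29: go right to 25.
        At 25: no left child.
        At 25: go right to 16.
          At 16: no left child.
          At 16: go right to 31.
            31 is a leaf — visit 31.
          Visit 16.
        Visit 25.
      Visit 29.
    Visit 13.
  At 38: go right to 7.
    7 is a leaf — visit 7.
  Visit 38.
Visit 33.
Full post-order sequence: 35, 27, 21, 31, 16, 25, 29, 13, 7, 38, 33.

25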